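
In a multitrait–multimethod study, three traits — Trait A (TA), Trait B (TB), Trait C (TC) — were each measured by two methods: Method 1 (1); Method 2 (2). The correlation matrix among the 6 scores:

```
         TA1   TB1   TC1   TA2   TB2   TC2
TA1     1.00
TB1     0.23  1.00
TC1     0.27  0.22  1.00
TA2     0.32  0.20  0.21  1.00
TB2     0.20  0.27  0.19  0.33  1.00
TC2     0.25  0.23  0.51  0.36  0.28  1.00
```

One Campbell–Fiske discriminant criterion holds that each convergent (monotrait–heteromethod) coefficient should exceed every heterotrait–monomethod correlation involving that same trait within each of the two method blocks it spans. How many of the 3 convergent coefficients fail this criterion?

Checking each validity diagonal entry against its comparison values:
TA (methods 1·2): 0.32 vs {0.23, 0.33, 0.27, 0.36} → fail.
TB (methods 1·2): 0.27 vs {0.23, 0.33, 0.22, 0.28} → fail.
TC (methods 1·2): 0.51 vs {0.27, 0.36, 0.22, 0.28} → pass.
2 of 3 fail.

2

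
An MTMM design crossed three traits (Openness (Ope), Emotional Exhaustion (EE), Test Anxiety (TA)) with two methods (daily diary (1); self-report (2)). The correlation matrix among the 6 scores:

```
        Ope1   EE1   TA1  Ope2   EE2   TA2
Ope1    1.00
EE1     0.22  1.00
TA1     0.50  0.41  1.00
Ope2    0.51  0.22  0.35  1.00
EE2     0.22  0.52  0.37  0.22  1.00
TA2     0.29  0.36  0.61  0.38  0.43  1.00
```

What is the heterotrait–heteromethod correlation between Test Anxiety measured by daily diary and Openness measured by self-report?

0.35

Different traits and methods: r(TA1, Ope2) = 0.35.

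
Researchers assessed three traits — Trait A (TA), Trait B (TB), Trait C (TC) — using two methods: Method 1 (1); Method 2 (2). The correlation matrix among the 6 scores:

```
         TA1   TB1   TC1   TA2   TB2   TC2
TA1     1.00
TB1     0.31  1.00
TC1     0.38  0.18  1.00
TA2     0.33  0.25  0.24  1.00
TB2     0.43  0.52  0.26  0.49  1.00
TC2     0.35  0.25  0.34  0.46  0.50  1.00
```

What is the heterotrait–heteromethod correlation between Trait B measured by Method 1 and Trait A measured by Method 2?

0.25

Different traits and methods: r(TB1, TA2) = 0.25.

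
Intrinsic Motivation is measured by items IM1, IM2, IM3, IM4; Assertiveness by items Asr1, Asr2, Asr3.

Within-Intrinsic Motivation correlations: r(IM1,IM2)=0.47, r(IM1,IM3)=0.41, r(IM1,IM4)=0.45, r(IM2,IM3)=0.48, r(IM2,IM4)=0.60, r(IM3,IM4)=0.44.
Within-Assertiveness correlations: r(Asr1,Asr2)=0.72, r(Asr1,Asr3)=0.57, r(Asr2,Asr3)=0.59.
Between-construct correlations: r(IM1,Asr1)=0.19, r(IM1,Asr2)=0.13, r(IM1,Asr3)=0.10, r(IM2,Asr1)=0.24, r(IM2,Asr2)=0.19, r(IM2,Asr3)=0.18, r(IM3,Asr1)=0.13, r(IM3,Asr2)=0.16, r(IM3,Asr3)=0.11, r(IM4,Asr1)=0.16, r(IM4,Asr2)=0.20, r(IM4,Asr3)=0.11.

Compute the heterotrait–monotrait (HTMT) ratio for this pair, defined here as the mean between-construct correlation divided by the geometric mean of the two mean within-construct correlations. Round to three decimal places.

0.290

Mean between = 1.90/12 = 0.1583.
Mean within-IM = 2.85/6 = 0.4750; mean within-Asr = 1.88/3 = 0.6267.
Geometric mean = √(0.4750 × 0.6267) = 0.5456.
HTMT = 0.1583 / 0.5456 = 0.290.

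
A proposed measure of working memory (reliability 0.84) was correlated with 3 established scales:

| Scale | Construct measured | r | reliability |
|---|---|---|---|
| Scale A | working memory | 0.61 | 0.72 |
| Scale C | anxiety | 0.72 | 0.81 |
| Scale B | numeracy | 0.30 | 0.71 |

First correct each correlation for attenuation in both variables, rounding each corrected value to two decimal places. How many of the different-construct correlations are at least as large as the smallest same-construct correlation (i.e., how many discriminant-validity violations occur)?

1

Disattenuated r (r / √(r_scale · r_new)):
  Scale A (conv): 0.61 / √(0.72·0.84) = 0.78
  Scale C (disc): 0.72 / √(0.81·0.84) = 0.87
  Scale B (disc): 0.30 / √(0.71·0.84) = 0.39
Smallest convergent = 0.78. Discriminant values: 0.87, 0.39; count ≥ 0.78 → 1.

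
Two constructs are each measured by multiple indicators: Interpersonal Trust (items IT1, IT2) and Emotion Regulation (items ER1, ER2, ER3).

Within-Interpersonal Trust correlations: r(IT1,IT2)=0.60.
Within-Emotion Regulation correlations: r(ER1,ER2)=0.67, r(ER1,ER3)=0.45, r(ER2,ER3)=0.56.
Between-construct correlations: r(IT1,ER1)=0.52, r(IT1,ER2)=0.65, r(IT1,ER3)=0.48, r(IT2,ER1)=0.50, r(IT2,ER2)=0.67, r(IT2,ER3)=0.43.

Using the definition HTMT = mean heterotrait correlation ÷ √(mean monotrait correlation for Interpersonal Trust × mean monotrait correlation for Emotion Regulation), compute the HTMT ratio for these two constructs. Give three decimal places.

0.934

Between-construct mean = 3.25/6 = 0.5417.
Mean within-IT = 0.60/1 = 0.6000; mean within-ER = 1.68/3 = 0.5600.
Geometric mean = √(0.6000 × 0.5600) = 0.5797.
HTMT = 0.5417 / 0.5797 = 0.934.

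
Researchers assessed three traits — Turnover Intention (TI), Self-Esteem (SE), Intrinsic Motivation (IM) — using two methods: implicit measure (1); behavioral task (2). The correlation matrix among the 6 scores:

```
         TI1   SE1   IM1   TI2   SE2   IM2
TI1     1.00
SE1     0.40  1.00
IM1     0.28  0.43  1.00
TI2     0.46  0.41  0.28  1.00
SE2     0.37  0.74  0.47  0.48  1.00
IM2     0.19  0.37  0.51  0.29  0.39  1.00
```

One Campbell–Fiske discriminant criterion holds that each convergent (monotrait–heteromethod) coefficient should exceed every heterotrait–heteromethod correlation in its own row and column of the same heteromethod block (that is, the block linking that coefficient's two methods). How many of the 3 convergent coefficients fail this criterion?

0

Each convergent coefficient versus the relevant comparison correlations:
TI (methods 1·2): 0.46 vs {0.37, 0.41, 0.19, 0.28} → pass.
SE (methods 1·2): 0.74 vs {0.41, 0.37, 0.37, 0.47} → pass.
IM (methods 1·2): 0.51 vs {0.28, 0.19, 0.47, 0.37} → pass.
0 of 3 fail.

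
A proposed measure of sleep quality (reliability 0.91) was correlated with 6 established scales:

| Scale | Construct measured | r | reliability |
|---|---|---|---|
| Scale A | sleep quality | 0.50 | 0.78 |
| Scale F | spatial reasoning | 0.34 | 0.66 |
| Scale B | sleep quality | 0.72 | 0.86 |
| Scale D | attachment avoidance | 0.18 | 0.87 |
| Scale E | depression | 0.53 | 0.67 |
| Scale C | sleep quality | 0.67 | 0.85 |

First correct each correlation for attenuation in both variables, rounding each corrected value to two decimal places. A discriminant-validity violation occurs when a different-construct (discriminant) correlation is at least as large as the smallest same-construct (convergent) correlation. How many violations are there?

1

Disattenuated r (r / √(r_scale · r_new)):
  Scale A (conv): 0.50 / √(0.78·0.91) = 0.59
  Scale F (disc): 0.34 / √(0.66·0.91) = 0.44
  Scale B (conv): 0.72 / √(0.86·0.91) = 0.81
  Scale D (disc): 0.18 / √(0.87·0.91) = 0.20
  Scale E (disc): 0.53 / √(0.67·0.91) = 0.68
  Scale C (conv): 0.67 / √(0.85·0.91) = 0.76
Smallest convergent = 0.59. Discriminant values: 0.44, 0.20, 0.68; count ≥ 0.59 → 1.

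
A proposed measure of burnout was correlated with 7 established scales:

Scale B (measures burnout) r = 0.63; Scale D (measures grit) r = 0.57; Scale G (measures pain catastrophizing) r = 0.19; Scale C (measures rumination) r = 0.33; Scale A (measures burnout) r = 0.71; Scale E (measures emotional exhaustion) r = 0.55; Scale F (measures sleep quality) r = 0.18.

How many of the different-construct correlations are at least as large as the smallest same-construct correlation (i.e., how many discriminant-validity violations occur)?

Convergent (same construct = burnout): Scale B, Scale A.
Smallest convergent = 0.63. Discriminant values: 0.57, 0.19, 0.33, 0.55, 0.18; count ≥ 0.63 → 0.

0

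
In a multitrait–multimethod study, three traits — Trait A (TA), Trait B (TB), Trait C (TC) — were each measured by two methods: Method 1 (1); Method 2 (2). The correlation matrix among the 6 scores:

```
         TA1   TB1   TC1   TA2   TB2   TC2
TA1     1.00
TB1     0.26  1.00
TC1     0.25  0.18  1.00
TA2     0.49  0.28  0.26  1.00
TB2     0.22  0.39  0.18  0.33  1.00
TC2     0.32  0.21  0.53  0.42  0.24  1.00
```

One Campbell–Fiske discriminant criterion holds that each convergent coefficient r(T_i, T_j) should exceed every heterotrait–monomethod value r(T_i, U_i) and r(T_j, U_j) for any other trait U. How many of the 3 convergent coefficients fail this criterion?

Convergent coefficients and their comparison sets:
TA (methods 1·2): 0.49 vs {0.26, 0.33, 0.25, 0.42} → pass.
TB (methods 1·2): 0.39 vs {0.26, 0.33, 0.18, 0.24} → pass.
TC (methods 1·2): 0.53 vs {0.25, 0.42, 0.18, 0.24} → pass.
0 of 3 fail.

0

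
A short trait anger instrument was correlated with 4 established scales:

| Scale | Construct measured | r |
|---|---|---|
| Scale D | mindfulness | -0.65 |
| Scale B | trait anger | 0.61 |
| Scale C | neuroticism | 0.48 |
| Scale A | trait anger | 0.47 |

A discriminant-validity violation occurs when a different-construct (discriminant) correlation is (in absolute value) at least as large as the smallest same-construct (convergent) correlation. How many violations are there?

2

Convergent (same construct = trait anger): Scale B, Scale A.
Smallest convergent = 0.47. Discriminant |r|: 0.65, 0.48; count ≥ 0.47 → 2.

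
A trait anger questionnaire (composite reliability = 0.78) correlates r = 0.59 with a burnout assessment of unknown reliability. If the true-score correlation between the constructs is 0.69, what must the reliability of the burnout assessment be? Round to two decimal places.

0.94

r_true = r_obs / √(r_xx · r_yy) ⇒ 0.69 = 0.59 / √(0.78 · r_yy).
√(0.78 · r_yy) = 0.59 / 0.69 = 0.8551; 0.78 · r_yy = 0.7312; r_yy = 0.7312 / 0.78 ≈ 0.94.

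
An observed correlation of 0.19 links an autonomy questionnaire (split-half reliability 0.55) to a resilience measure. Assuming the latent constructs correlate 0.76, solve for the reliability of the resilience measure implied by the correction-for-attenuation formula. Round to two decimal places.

r_true = r_obs / √(r_xx · r_yy) ⇒ 0.76 = 0.19 / √(0.55 · r_yy).
√(0.55 · r_yy) = 0.19 / 0.76 = 0.2500; 0.55 · r_yy = 0.0625; r_yy = 0.0625 / 0.55 ≈ 0.11.

0.11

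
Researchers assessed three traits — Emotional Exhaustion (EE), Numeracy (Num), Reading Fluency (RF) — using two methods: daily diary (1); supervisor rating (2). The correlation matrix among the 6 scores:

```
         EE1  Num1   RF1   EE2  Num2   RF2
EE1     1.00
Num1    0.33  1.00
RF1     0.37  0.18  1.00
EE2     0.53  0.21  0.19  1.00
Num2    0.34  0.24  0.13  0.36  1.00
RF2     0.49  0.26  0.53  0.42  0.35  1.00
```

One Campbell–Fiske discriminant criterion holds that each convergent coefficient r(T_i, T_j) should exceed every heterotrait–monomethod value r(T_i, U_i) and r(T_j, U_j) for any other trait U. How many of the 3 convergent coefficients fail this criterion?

1

Each convergent coefficient versus the relevant comparison correlations:
EE (methods 1·2): 0.53 vs {0.33, 0.36, 0.37, 0.42} → pass.
Num (methods 1·2): 0.24 vs {0.33, 0.36, 0.18, 0.35} → fail.
RF (methods 1·2): 0.53 vs {0.37, 0.42, 0.18, 0.35} → pass.
1 of 3 fail.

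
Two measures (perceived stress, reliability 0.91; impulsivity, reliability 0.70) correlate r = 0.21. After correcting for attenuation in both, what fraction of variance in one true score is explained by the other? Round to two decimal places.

Disattenuated r = 0.21 / √(0.91 × 0.70) = 0.21 / 0.7981 = 0.2631.
Shared true-score variance = 0.2631² = 0.0692 ≈ 0.07.

0.07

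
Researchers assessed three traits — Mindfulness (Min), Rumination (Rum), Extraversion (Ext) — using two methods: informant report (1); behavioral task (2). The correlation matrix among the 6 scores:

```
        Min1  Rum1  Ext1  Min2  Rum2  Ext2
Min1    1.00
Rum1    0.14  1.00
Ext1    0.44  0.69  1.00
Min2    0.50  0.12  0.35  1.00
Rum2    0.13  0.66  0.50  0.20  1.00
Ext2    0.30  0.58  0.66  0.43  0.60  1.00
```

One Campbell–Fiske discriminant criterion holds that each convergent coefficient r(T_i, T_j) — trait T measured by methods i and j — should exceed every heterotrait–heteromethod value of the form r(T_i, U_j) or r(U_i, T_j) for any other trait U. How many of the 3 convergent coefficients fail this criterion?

0

Checking each validity diagonal entry against its comparison values:
Min (methods 1·2): 0.50 vs {0.13, 0.12, 0.30, 0.35} → pass.
Rum (methods 1·2): 0.66 vs {0.12, 0.13, 0.58, 0.50} → pass.
Ext (methods 1·2): 0.66 vs {0.35, 0.30, 0.50, 0.58} → pass.
0 of 3 fail.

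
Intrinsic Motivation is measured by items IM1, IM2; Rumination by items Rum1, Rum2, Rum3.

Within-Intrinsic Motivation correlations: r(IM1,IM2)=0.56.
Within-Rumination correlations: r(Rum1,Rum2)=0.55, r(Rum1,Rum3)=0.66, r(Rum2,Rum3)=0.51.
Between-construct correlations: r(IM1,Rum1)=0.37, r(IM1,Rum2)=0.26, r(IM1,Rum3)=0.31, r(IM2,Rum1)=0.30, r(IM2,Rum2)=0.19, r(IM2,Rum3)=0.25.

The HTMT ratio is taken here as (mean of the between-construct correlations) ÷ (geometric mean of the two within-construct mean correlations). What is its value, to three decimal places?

0.494

Mean between = 1.68/6 = 0.2800.
Mean within-IM = 0.56/1 = 0.5600; mean within-Rum = 1.72/3 = 0.5733.
Geometric mean = √(0.5600 × 0.5733) = 0.5666.
HTMT = 0.2800 / 0.5666 = 0.494.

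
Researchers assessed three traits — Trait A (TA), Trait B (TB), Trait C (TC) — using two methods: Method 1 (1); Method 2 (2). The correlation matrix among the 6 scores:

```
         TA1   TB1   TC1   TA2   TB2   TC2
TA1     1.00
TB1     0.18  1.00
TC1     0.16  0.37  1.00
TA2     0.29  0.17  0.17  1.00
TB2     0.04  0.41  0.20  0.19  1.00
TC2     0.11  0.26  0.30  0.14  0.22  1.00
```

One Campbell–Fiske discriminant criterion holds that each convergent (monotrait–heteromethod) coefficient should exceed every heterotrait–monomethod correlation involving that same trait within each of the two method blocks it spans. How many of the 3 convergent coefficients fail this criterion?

1

Each convergent coefficient versus the relevant comparison correlations:
TA (methods 1·2): 0.29 vs {0.18, 0.19, 0.16, 0.14} → pass.
TB (methods 1·2): 0.41 vs {0.18, 0.19, 0.37, 0.22} → pass.
TC (methods 1·2): 0.30 vs {0.16, 0.14, 0.37, 0.22} → fail.
1 of 3 fail.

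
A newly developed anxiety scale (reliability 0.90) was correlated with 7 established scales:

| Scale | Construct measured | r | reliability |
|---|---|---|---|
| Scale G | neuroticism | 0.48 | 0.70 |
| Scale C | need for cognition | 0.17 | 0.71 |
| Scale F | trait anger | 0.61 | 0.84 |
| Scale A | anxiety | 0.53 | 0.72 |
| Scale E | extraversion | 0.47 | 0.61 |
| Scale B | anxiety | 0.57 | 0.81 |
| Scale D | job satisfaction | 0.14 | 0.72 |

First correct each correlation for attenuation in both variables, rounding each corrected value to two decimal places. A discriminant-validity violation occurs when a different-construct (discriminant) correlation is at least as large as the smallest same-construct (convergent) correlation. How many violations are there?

Disattenuated r (r / √(r_scale · r_new)):
  Scale G (disc): 0.48 / √(0.70·0.90) = 0.60
  Scale C (disc): 0.17 / √(0.71·0.90) = 0.21
  Scale F (disc): 0.61 / √(0.84·0.90) = 0.70
  Scale A (conv): 0.53 / √(0.72·0.90) = 0.66
  Scale E (disc): 0.47 / √(0.61·0.90) = 0.63
  Scale B (conv): 0.57 / √(0.81·0.90) = 0.67
  Scale D (disc): 0.14 / √(0.72·0.90) = 0.17
Smallest convergent = 0.66. Discriminant values: 0.60, 0.21, 0.70, 0.63, 0.17; count ≥ 0.66 → 1.

1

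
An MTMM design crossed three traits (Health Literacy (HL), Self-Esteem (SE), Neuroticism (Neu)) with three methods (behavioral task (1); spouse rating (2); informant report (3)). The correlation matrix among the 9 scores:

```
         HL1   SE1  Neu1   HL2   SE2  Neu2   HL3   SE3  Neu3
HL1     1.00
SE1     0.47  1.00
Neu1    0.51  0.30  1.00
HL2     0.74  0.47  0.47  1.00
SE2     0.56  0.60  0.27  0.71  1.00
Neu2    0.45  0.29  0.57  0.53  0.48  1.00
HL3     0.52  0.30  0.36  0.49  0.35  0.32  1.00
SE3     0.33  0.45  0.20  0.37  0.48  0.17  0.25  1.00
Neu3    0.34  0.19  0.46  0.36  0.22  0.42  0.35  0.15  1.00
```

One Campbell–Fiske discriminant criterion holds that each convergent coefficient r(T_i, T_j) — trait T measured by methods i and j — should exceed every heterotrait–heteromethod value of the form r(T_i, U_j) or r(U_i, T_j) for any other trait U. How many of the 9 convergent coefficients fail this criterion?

0

Checking each validity diagonal entry against its comparison values:
HL (methods 1·2): 0.74 vs {0.56, 0.47, 0.45, 0.47} → pass.
HL (methods 1·3): 0.52 vs {0.33, 0.30, 0.34, 0.36} → pass.
HL (methods 2·3): 0.49 vs {0.37, 0.35, 0.36, 0.32} → pass.
SE (methods 1·2): 0.60 vs {0.47, 0.56, 0.29, 0.27} → pass.
SE (methods 1·3): 0.45 vs {0.30, 0.33, 0.19, 0.20} → pass.
SE (methods 2·3): 0.48 vs {0.35, 0.37, 0.22, 0.17} → pass.
Neu (methods 1·2): 0.57 vs {0.47, 0.45, 0.27, 0.29} → pass.
Neu (methods 1·3): 0.46 vs {0.36, 0.34, 0.20, 0.19} → pass.
Neu (methods 2·3): 0.42 vs {0.32, 0.36, 0.17, 0.22} → pass.
0 of 9 fail.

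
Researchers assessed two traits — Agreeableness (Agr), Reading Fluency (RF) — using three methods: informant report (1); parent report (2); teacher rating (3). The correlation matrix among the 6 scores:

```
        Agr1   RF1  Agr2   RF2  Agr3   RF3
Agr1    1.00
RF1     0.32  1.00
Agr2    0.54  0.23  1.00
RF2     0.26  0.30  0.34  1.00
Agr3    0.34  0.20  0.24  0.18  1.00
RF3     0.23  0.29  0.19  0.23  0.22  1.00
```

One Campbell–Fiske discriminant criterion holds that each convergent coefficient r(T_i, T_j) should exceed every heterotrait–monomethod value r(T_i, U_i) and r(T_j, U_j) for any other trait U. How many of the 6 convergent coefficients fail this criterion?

4

Convergent coefficients and their comparison sets:
Agr (methods 1·2): 0.54 vs {0.32, 0.34} → pass.
Agr (methods 1·3): 0.34 vs {0.32, 0.22} → pass.
Agr (methods 2·3): 0.24 vs {0.34, 0.22} → fail.
RF (methods 1·2): 0.30 vs {0.32, 0.34} → fail.
RF (methods 1·3): 0.29 vs {0.32, 0.22} → fail.
RF (methods 2·3): 0.23 vs {0.34, 0.22} → fail.
4 of 6 fail.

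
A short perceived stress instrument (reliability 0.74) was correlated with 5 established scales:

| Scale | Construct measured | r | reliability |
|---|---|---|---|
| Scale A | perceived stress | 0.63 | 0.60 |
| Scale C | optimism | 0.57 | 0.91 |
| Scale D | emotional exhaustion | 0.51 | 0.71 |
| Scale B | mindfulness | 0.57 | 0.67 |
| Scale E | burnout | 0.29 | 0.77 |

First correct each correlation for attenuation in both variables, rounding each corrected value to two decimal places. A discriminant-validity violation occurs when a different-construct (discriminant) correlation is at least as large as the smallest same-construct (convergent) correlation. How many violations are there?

0

Disattenuated r (r / √(r_scale · r_new)):
  Scale A (conv): 0.63 / √(0.60·0.74) = 0.95
  Scale C (disc): 0.57 / √(0.91·0.74) = 0.69
  Scale D (disc): 0.51 / √(0.71·0.74) = 0.70
  Scale B (disc): 0.57 / √(0.67·0.74) = 0.81
  Scale E (disc): 0.29 / √(0.77·0.74) = 0.38
Smallest convergent = 0.95. Discriminant values: 0.69, 0.70, 0.81, 0.38; count ≥ 0.95 → 0.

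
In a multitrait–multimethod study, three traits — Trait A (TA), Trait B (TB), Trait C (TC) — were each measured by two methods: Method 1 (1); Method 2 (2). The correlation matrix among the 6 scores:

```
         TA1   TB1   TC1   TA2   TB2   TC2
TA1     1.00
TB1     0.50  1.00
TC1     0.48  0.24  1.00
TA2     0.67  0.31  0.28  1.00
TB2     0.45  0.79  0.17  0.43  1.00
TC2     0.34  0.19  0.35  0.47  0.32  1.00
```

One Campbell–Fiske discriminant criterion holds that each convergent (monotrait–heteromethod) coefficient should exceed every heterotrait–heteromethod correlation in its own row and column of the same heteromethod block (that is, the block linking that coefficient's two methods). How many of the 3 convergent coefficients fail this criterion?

0

Each convergent coefficient versus the relevant comparison correlations:
TA (methods 1·2): 0.67 vs {0.45, 0.31, 0.34, 0.28} → pass.
TB (methods 1·2): 0.79 vs {0.31, 0.45, 0.19, 0.17} → pass.
TC (methods 1·2): 0.35 vs {0.28, 0.34, 0.17, 0.19} → pass.
0 of 3 fail.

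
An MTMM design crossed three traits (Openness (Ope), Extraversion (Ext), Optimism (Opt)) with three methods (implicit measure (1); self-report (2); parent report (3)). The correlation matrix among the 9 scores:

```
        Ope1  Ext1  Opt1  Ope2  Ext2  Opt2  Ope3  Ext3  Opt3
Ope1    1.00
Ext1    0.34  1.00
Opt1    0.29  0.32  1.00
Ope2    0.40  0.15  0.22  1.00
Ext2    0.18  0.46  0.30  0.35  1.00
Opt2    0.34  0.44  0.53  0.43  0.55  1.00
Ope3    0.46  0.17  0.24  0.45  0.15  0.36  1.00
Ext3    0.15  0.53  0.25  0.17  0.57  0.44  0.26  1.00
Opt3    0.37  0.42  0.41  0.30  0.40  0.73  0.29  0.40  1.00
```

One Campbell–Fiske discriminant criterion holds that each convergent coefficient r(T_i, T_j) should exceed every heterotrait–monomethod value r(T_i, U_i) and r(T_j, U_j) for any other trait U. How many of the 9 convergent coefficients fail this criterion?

Checking each validity diagonal entry against its comparison values:
Ope (methods 1·2): 0.40 vs {0.34, 0.35, 0.29, 0.43} → fail.
Ope (methods 1·3): 0.46 vs {0.34, 0.26, 0.29, 0.29} → pass.
Ope (methods 2·3): 0.45 vs {0.35, 0.26, 0.43, 0.29} → pass.
Ext (methods 1·2): 0.46 vs {0.34, 0.35, 0.32, 0.55} → fail.
Ext (methods 1·3): 0.53 vs {0.34, 0.26, 0.32, 0.40} → pass.
Ext (methods 2·3): 0.57 vs {0.35, 0.26, 0.55, 0.40} → pass.
Opt (methods 1·2): 0.53 vs {0.29, 0.43, 0.32, 0.55} → fail.
Opt (methods 1·3): 0.41 vs {0.29, 0.29, 0.32, 0.40} → pass.
Opt (methods 2·3): 0.73 vs {0.43, 0.29, 0.55, 0.40} → pass.
3 of 9 fail.

3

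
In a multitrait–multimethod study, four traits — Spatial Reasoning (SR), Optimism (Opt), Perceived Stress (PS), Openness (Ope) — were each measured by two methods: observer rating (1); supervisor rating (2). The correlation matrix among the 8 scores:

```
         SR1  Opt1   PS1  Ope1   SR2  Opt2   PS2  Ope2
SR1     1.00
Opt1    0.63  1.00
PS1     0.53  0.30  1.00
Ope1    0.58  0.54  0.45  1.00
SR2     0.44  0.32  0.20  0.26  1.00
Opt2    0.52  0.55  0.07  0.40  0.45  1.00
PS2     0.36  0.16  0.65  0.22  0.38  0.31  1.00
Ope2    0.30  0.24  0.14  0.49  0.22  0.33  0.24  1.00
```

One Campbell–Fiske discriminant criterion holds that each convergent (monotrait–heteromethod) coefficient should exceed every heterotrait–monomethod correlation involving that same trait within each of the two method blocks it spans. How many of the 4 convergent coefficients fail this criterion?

Convergent coefficients and their comparison sets:
SR (methods 1·2): 0.44 vs {0.63, 0.45, 0.53, 0.38, 0.58, 0.22} → fail.
Opt (methods 1·2): 0.55 vs {0.63, 0.45, 0.30, 0.31, 0.54, 0.33} → fail.
PS (methods 1·2): 0.65 vs {0.53, 0.38, 0.30, 0.31, 0.45, 0.24} → pass.
Ope (methods 1·2): 0.49 vs {0.58, 0.22, 0.54, 0.33, 0.45, 0.24} → fail.
3 of 4 fail.

3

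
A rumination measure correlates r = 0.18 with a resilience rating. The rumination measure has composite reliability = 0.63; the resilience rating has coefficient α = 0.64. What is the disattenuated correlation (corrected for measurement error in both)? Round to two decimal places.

r_true = r_obs / √(r_xx · r_yy) = 0.18 / √(0.63 × 0.64) = 0.18 / √0.4032 = 0.18 / 0.6350 ≈ 0.28.

0.28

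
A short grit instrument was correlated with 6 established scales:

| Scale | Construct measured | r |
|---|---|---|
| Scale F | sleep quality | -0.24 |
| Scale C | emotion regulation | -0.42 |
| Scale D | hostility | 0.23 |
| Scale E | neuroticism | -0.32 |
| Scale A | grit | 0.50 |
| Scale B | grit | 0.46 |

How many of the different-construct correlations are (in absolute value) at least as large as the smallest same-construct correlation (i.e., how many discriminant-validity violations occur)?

Convergent (same construct = grit): Scale A, Scale B.
Smallest convergent = 0.46. Discriminant |r|: 0.24, 0.42, 0.23, 0.32; count ≥ 0.46 → 0.

0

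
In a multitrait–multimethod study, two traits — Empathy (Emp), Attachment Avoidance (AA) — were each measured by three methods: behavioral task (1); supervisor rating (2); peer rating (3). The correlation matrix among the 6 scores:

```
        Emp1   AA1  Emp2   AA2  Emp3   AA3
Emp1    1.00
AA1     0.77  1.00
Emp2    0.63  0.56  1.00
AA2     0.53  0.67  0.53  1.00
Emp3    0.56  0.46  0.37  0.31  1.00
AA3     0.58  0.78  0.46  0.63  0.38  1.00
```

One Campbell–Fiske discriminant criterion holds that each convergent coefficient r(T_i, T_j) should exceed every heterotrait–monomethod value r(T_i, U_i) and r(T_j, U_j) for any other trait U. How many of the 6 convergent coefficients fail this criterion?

Checking each validity diagonal entry against its comparison values:
Emp (methods 1·2): 0.63 vs {0.77, 0.53} → fail.
Emp (methods 1·3): 0.56 vs {0.77, 0.38} → fail.
Emp (methods 2·3): 0.37 vs {0.53, 0.38} → fail.
AA (methods 1·2): 0.67 vs {0.77, 0.53} → fail.
AA (methods 1·3): 0.78 vs {0.77, 0.38} → pass.
AA (methods 2·3): 0.63 vs {0.53, 0.38} → pass.
4 of 6 fail.

4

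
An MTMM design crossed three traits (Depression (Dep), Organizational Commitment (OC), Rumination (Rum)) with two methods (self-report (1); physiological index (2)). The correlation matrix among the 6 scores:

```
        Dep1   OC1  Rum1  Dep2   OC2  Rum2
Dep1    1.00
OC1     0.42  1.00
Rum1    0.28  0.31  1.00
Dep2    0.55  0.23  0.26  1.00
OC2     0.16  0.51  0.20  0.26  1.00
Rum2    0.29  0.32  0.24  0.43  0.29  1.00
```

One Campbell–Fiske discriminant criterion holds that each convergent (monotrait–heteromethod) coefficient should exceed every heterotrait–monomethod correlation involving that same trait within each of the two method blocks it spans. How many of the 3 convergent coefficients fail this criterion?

Convergent coefficients and their comparison sets:
Dep (methods 1·2): 0.55 vs {0.42, 0.26, 0.28, 0.43} → pass.
OC (methods 1·2): 0.51 vs {0.42, 0.26, 0.31, 0.29} → pass.
Rum (methods 1·2): 0.24 vs {0.28, 0.43, 0.31, 0.29} → fail.
1 of 3 fail.

1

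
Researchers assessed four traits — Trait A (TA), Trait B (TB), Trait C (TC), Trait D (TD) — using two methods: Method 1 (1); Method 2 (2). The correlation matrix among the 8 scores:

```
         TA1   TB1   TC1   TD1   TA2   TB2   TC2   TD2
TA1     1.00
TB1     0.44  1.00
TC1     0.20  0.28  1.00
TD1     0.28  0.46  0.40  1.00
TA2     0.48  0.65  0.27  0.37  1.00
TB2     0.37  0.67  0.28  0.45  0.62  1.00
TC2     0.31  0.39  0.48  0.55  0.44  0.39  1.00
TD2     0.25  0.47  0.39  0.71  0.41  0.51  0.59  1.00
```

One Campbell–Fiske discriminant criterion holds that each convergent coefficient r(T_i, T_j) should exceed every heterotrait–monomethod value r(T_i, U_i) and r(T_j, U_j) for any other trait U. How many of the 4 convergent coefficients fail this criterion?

2

Each convergent coefficient versus the relevant comparison correlations:
TA (methods 1·2): 0.48 vs {0.44, 0.62, 0.20, 0.44, 0.28, 0.41} → fail.
TB (methods 1·2): 0.67 vs {0.44, 0.62, 0.28, 0.39, 0.46, 0.51} → pass.
TC (methods 1·2): 0.48 vs {0.20, 0.44, 0.28, 0.39, 0.40, 0.59} → fail.
TD (methods 1·2): 0.71 vs {0.28, 0.41, 0.46, 0.51, 0.40, 0.59} → pass.
2 of 4 fail.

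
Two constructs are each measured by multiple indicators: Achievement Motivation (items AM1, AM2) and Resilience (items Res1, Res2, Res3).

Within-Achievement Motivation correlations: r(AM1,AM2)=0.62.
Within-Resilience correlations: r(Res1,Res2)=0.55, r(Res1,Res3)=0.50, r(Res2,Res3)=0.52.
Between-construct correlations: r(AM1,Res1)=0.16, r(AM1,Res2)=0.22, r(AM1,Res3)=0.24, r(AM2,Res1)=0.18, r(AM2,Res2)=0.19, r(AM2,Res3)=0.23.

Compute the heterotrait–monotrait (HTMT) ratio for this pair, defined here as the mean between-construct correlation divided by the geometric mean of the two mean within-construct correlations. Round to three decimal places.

Mean between = 1.22/6 = 0.2033.
Mean within-AM = 0.62/1 = 0.6200; mean within-Res = 1.57/3 = 0.5233.
Geometric mean = √(0.6200 × 0.5233) = 0.5696.
HTMT = 0.2033 / 0.5696 = 0.357.

0.357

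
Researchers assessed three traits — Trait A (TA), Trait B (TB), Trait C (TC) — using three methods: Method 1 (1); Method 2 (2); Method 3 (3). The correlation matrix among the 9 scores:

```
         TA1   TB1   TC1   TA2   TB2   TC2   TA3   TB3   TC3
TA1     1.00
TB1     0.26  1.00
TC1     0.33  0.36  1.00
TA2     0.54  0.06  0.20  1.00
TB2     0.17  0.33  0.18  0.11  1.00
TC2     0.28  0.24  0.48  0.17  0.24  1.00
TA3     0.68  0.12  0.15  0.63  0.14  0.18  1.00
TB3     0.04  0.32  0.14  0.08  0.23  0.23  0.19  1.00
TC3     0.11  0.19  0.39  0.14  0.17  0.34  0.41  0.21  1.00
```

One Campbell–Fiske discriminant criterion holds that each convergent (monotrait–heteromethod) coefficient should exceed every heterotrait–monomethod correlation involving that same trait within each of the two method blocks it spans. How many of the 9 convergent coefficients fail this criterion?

Convergent coefficients and their comparison sets:
TA (methods 1·2): 0.54 vs {0.26, 0.11, 0.33, 0.17} → pass.
TA (methods 1·3): 0.68 vs {0.26, 0.19, 0.33, 0.41} → pass.
TA (methods 2·3): 0.63 vs {0.11, 0.19, 0.17, 0.41} → pass.
TB (methods 1·2): 0.33 vs {0.26, 0.11, 0.36, 0.24} → fail.
TB (methods 1·3): 0.32 vs {0.26, 0.19, 0.36, 0.21} → fail.
TB (methods 2·3): 0.23 vs {0.11, 0.19, 0.24, 0.21} → fail.
TC (methods 1·2): 0.48 vs {0.33, 0.17, 0.36, 0.24} → pass.
TC (methods 1·3): 0.39 vs {0.33, 0.41, 0.36, 0.21} → fail.
TC (methods 2·3): 0.34 vs {0.17, 0.41, 0.24, 0.21} → fail.
5 of 9 fail.

5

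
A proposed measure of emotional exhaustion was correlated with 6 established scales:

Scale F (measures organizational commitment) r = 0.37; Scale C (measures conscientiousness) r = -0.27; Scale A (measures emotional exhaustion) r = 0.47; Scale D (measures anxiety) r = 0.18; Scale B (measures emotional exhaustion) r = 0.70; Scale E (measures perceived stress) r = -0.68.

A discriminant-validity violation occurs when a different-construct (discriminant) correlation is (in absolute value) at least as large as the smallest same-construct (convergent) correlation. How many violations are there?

Convergent (same construct = emotional exhaustion): Scale A, Scale B.
Smallest convergent = 0.47. Discriminant |r|: 0.37, 0.27, 0.18, 0.68; count ≥ 0.47 → 1.

1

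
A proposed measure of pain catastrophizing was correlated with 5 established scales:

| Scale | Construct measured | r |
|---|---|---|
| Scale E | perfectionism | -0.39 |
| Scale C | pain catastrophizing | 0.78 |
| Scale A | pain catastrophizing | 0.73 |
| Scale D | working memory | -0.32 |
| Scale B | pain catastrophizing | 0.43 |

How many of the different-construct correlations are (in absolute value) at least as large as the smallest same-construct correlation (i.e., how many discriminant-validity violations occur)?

0

Convergent (same construct = pain catastrophizing): Scale C, Scale A, Scale B.
Smallest convergent = 0.43. Discriminant |r|: 0.39, 0.32; count ≥ 0.43 → 0.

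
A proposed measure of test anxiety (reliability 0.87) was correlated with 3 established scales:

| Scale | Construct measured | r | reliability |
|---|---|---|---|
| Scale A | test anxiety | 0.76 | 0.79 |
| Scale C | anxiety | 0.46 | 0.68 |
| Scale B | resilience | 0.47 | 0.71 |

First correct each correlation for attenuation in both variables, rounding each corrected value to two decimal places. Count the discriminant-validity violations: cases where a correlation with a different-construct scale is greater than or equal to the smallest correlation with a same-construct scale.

Disattenuated r (r / √(r_scale · r_new)):
  Scale A (conv): 0.76 / √(0.79·0.87) = 0.92
  Scale C (disc): 0.46 / √(0.68·0.87) = 0.60
  Scale B (disc): 0.47 / √(0.71·0.87) = 0.60
Smallest convergent = 0.92. Discriminant values: 0.60, 0.60; count ≥ 0.92 → 0.

0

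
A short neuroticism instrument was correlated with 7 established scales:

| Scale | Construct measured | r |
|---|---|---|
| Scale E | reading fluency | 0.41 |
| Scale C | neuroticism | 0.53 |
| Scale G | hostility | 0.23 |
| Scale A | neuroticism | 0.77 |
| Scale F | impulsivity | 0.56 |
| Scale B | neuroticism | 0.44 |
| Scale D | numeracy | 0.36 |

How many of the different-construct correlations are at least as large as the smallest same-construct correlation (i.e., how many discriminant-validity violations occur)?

1

Convergent (same construct = neuroticism): Scale C, Scale A, Scale B.
Smallest convergent = 0.44. Discriminant values: 0.41, 0.23, 0.56, 0.36; count ≥ 0.44 → 1.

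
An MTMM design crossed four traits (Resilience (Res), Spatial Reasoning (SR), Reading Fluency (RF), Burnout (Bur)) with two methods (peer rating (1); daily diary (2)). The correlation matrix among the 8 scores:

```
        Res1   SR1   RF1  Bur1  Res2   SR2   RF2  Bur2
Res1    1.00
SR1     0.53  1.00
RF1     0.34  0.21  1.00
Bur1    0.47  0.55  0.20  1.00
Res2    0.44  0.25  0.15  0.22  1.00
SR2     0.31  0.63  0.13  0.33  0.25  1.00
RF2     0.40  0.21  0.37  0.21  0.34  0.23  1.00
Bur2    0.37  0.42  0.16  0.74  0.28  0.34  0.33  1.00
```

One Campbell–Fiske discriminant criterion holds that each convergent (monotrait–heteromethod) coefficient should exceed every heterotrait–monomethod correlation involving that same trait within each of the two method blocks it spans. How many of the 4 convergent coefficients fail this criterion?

1

Checking each validity diagonal entry against its comparison values:
Res (methods 1·2): 0.44 vs {0.53, 0.25, 0.34, 0.34, 0.47, 0.28} → fail.
SR (methods 1·2): 0.63 vs {0.53, 0.25, 0.21, 0.23, 0.55, 0.34} → pass.
RF (methods 1·2): 0.37 vs {0.34, 0.34, 0.21, 0.23, 0.20, 0.33} → pass.
Bur (methods 1·2): 0.74 vs {0.47, 0.28, 0.55, 0.34, 0.20, 0.33} → pass.
1 of 4 fail.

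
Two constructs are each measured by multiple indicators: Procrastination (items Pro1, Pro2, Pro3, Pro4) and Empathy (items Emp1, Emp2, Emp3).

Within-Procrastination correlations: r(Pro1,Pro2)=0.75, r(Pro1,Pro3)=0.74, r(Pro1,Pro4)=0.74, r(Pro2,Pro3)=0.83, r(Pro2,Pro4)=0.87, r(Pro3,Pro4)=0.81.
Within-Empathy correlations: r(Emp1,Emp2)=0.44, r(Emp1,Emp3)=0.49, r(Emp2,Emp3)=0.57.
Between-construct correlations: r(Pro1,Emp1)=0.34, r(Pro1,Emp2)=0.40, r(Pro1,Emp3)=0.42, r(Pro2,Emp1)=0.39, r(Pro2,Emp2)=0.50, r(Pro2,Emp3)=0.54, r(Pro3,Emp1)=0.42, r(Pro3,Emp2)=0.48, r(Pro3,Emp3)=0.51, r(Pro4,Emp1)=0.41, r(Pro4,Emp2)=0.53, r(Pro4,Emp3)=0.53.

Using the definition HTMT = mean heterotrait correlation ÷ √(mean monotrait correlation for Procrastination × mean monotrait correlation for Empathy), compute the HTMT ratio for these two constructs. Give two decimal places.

Mean heterotrait r = 5.47/12 = 0.4558.
Mean within-Pro = 4.74/6 = 0.7900; mean within-Emp = 1.50/3 = 0.5000.
Geometric mean = √(0.7900 × 0.5000) = 0.6285.
HTMT = 0.4558 / 0.6285 = 0.73.

0.73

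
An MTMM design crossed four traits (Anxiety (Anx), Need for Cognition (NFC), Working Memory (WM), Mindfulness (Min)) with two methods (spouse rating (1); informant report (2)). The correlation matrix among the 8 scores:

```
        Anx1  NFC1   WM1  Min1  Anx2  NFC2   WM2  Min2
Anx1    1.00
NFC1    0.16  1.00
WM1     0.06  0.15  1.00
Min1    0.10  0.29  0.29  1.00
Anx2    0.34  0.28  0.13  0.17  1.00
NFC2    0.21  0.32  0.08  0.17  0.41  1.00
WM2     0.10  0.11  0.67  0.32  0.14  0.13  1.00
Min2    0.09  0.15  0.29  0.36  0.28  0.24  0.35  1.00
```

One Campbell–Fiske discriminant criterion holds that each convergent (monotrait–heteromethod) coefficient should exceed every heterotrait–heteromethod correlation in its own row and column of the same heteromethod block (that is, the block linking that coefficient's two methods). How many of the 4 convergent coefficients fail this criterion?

0

Convergent coefficients and their comparison sets:
Anx (methods 1·2): 0.34 vs {0.21, 0.28, 0.10, 0.13, 0.09, 0.17} → pass.
NFC (methods 1·2): 0.32 vs {0.28, 0.21, 0.11, 0.08, 0.15, 0.17} → pass.
WM (methods 1·2): 0.67 vs {0.13, 0.10, 0.08, 0.11, 0.29, 0.32} → pass.
Min (methods 1·2): 0.36 vs {0.17, 0.09, 0.17, 0.15, 0.32, 0.29} → pass.
0 of 4 fail.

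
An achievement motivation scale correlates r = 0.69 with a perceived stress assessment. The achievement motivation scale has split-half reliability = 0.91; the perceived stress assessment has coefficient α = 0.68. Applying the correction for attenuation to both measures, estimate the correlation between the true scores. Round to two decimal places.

0.88

r_true = r_obs / √(r_xx · r_yy) = 0.69 / √(0.91 × 0.68) = 0.69 / √0.6188 = 0.69 / 0.7866 ≈ 0.88.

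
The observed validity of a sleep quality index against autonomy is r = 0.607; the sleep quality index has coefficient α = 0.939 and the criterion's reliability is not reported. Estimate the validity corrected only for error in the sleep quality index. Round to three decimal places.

Single correction: r_c = r_obs / √r_xx = 0.607 / √0.939 = 0.607 / 0.9690 ≈ 0.626.

0.626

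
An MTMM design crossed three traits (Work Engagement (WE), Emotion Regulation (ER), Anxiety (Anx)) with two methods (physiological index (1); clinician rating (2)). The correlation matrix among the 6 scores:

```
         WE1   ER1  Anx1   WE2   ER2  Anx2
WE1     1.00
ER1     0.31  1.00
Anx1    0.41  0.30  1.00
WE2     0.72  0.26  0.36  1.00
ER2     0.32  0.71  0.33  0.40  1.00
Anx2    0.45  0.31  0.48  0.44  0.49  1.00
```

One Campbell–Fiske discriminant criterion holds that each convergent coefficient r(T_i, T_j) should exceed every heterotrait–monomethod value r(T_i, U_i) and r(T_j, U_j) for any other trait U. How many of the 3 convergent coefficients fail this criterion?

1

Convergent coefficients and their comparison sets:
WE (methods 1·2): 0.72 vs {0.31, 0.40, 0.41, 0.44} → pass.
ER (methods 1·2): 0.71 vs {0.31, 0.40, 0.30, 0.49} → pass.
Anx (methods 1·2): 0.48 vs {0.41, 0.44, 0.30, 0.49} → fail.
1 of 3 fail.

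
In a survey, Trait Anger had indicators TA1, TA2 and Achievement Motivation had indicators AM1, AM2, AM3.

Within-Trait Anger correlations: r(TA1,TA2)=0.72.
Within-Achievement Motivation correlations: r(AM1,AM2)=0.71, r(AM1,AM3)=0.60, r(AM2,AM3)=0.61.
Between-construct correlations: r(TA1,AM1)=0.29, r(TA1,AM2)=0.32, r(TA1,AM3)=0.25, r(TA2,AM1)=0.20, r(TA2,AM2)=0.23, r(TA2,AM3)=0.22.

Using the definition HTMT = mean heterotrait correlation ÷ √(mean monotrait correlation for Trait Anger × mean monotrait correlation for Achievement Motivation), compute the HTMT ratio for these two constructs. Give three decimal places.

0.371

Between-construct mean = 1.51/6 = 0.2517.
Mean within-TA = 0.72/1 = 0.7200; mean within-AM = 1.92/3 = 0.6400.
Geometric mean = √(0.7200 × 0.6400) = 0.6788.
HTMT = 0.2517 / 0.6788 = 0.371.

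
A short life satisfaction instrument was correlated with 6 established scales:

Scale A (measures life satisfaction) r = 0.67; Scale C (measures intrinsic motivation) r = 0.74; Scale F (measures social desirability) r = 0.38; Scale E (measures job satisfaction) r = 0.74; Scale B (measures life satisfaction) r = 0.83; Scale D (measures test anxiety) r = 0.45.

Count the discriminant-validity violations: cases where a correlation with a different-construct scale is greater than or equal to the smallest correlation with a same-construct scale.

2

Convergent (same construct = life satisfaction): Scale A, Scale B.
Smallest convergent = 0.67. Discriminant values: 0.74, 0.38, 0.74, 0.45; count ≥ 0.67 → 2.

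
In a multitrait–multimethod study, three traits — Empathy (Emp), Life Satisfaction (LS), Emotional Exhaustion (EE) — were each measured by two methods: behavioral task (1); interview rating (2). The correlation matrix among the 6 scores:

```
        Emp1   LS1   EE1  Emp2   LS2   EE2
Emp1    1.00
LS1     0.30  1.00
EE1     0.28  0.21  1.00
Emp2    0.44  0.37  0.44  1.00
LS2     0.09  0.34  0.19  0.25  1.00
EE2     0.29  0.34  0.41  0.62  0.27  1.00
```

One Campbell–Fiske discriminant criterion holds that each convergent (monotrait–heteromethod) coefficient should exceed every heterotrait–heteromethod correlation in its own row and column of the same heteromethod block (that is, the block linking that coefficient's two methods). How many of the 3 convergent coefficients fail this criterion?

3

Convergent coefficients and their comparison sets:
Emp (methods 1·2): 0.44 vs {0.09, 0.37, 0.29, 0.44} → fail.
LS (methods 1·2): 0.34 vs {0.37, 0.09, 0.34, 0.19} → fail.
EE (methods 1·2): 0.41 vs {0.44, 0.29, 0.19, 0.34} → fail.
3 of 3 fail.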